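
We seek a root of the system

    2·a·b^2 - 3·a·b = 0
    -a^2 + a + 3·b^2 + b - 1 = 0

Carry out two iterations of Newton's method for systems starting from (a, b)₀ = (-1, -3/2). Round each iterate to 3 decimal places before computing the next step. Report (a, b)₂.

(-0.137, -0.814)

At (-1, -3/2): F = (-9.000, 2.250).
Jacobian J = [[2·b^2 - 3·b, 4·a·b - 3·a], [-2·a + 1, 6·b + 1]].
At the point, J = [[9.000, 9.000], [3.000, -8.000]] (det J = -99.000).
Solving J·Δ = −F gives Δ = (0.523, 0.477).
Then the next iterate is (a, b)₁ = (-0.477, -1.023).
Round to (-0.477, -1.023) and repeat: F = (-2.46230, 0.41206), J = [[5.16206, 3.38288], [1.954, -5.138]].
Δ = (0.340, 0.209), so (a, b)₂ = (-0.137, -0.814).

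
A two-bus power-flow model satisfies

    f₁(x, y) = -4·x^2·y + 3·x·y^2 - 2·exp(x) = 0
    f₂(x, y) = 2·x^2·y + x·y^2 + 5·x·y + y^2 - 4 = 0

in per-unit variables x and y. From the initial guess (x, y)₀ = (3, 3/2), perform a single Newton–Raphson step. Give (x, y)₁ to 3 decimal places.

(2.013, 0.897)

At (3, 3/2): F = (-73.92107, 54.500).
Jacobian J = [[-8·x·y + 3·y^2 - 2·exp(x), -4·x^2 + 6·x·y], [4·x·y + y^2 + 5·y, 2·x^2 + 2·x·y + 5·x + 2·y]].
At the point, J = [[-69.42107, -9.000], [27.750, 45.000]] (det J = -2874.19832).
Solving J·Δ = −F gives Δ = (-0.987, -0.603).
Then the next iterate is (x, y)₁ = (2.013, 0.897).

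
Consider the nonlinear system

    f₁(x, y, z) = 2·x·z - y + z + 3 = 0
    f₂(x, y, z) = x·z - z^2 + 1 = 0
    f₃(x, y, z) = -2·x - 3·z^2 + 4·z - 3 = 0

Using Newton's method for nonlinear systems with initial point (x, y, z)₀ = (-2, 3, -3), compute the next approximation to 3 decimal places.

At (-2, 3, -3): F = (9.000, -2.000, -38.000).
Jacobian J = [[2·z, -1, 2·x + 1], [z, 0, x - 2·z], [-2, 0, -6·z + 4]].
At the point, J = [[-6.000, -1.000, -3.000], [-3.000, 0.000, 4.000], [-2.000, 0.000, 22.000]] (det J = -58.000).
Solving J·Δ = −F gives Δ = (1.862, -7.862, 1.897).
Then the next iterate is (x, y, z)₁ = (-0.138, -4.862, -1.103).

(-0.138, -4.862, -1.103)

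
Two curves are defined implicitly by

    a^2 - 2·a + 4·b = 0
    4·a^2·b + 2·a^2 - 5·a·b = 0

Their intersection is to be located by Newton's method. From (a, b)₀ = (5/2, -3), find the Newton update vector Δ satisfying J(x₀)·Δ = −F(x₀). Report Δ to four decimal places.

(0.1937, 2.5423)

At (5/2, -3): F = (-10.7500, -25.0000).
Jacobian J = [[2·a - 2, 4], [8·a·b + 4·a - 5·b, 4·a^2 - 5·a]].
At the point, J = [[3.0000, 4.0000], [-35.0000, 12.5000]] (det J = 177.5000).
Solving J·Δ = −F gives Δ = (0.1937, 2.5423).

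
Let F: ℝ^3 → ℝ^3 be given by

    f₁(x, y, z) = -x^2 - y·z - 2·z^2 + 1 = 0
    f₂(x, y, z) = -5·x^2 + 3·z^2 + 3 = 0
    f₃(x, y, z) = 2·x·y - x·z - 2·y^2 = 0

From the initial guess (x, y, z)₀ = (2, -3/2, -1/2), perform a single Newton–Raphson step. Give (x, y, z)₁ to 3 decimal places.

(1.165, -0.729, -0.350)

At (2, -3/2, -1/2): F = (-4.250, -16.250, -9.500).
Jacobian J = [[-2·x, -z, -y - 4·z], [-10·x, 0, 6·z], [2·y - z, 2·x - 4·y, -x]].
At the point, J = [[-4.000, 0.500, 3.500], [-20.000, 0.000, -3.000], [-2.500, 10.000, -2.000]] (det J = -836.250).
Solving J·Δ = −F gives Δ = (-0.835, 0.771, 0.150).
Then the next iterate is (x, y, z)₁ = (1.165, -0.729, -0.350).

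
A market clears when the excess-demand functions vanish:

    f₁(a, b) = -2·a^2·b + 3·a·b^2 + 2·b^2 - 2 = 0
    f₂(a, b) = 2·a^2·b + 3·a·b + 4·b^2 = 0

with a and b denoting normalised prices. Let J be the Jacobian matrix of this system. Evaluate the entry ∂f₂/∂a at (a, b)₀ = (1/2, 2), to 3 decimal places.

10.000

∂f₂/∂a = 4·a·b + 3·b.
At (1/2, 2) this is 10.000.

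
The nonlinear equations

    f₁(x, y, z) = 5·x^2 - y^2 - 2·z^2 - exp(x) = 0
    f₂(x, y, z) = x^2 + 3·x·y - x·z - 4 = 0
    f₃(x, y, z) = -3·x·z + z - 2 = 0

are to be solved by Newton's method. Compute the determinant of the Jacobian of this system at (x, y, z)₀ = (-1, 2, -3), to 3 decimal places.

524.415

J = [[10·x - exp(x), -2·y, -4·z], [2·x + 3·y - z, 3·x, -x], [-3·z, 0, -3·x + 1]].
At the point, J = [[-10.36788, -4.000, 12.000], [7.000, -3.000, 1.000], [9.000, 0.000, 4.000]].
det J = 524.415.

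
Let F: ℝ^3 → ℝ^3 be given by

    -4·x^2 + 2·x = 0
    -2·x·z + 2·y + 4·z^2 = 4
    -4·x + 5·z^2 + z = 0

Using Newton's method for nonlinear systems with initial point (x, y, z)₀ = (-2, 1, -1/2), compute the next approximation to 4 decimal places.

At (-2, 1, -1/2): F = (-20.0000, -3.0000, 8.7500).
Jacobian J = [[-8·x + 2, 0, 0], [-2·z, 2, -2·x + 8·z], [-4, 0, 10·z + 1]].
At the point, J = [[18.0000, 0.0000, 0.0000], [1.0000, 2.0000, 0.0000], [-4.0000, 0.0000, -4.0000]] (det J = -144.0000).
Solving J·Δ = −F gives Δ = (1.1111, 0.9444, 1.0764).
Then the next iterate is (x, y, z)₁ = (-0.8889, 1.9444, 0.5764).

(-0.8889, 1.9444, 0.5764)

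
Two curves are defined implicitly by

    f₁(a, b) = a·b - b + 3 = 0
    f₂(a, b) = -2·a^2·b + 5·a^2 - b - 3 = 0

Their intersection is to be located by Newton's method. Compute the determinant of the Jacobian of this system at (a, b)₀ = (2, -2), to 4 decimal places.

J = [[b, a - 1], [-4·a·b + 10·a, -2·a^2 - 1]].
At the point, J = [[-2.0000, 1.0000], [36.0000, -9.0000]].
det J = -18.0000.

-18.0000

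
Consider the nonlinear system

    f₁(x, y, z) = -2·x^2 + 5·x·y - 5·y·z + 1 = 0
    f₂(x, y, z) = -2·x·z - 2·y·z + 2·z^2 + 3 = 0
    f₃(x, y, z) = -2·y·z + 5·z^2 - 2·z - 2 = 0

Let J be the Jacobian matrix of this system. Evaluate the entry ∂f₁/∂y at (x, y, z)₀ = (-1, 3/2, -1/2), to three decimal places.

∂f₁/∂y = 5·x - 5·z.
At (-1, 3/2, -1/2) this is -2.500.

-2.500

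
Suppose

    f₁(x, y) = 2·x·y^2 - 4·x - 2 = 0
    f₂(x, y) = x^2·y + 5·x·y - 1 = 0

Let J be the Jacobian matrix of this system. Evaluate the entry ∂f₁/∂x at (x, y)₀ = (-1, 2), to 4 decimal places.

4.0000

∂f₁/∂x = 2·y^2 - 4.
At (-1, 2) this is 4.0000.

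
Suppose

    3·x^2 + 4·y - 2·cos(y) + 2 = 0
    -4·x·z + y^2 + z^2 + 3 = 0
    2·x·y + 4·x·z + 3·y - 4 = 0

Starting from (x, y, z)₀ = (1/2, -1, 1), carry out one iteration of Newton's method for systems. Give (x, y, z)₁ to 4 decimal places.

(1.2007, -0.9013, 3.1020)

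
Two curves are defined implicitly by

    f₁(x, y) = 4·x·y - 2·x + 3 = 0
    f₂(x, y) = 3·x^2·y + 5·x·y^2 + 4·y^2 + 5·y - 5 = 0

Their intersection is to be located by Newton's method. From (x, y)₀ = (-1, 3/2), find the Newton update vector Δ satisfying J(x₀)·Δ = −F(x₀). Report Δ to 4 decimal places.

(-0.4828, -0.7328)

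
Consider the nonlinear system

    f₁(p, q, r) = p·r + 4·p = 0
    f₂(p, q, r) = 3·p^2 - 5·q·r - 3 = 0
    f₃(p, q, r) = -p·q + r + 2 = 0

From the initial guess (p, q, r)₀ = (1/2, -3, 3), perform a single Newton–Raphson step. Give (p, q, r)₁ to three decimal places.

At (1/2, -3, 3): F = (3.500, 42.750, 6.500).
Jacobian J = [[r + 4, 0, p], [6·p, -5·r, -5·q], [-q, -p, 1]].
At the point, J = [[7.000, 0.000, 0.500], [3.000, -15.000, 15.000], [3.000, -0.500, 1.000]] (det J = -30.750).
Solving J·Δ = −F gives Δ = (0.384, -9.451, -12.378).
Then the next iterate is (p, q, r)₁ = (0.884, -12.451, -9.378).

(0.884, -12.451, -9.378)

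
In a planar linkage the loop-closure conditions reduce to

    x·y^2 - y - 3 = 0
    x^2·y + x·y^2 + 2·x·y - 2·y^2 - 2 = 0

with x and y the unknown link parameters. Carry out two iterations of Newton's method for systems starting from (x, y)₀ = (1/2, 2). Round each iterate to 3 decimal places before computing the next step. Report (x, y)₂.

(1.028, 2.264)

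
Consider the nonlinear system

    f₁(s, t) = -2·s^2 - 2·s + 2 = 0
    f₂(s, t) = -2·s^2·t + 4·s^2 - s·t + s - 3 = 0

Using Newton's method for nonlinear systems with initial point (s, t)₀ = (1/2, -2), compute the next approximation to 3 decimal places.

At (1/2, -2): F = (0.500, 0.500).
Jacobian J = [[-4·s - 2, 0], [-4·s·t + 8·s - t + 1, -2·s^2 - s]].
At the point, J = [[-4.000, 0.000], [11.000, -1.000]] (det J = 4.000).
Solving J·Δ = −F gives Δ = (0.125, 1.875).
Then the next iterate is (s, t)₁ = (0.625, -0.125).

(0.625, -0.125)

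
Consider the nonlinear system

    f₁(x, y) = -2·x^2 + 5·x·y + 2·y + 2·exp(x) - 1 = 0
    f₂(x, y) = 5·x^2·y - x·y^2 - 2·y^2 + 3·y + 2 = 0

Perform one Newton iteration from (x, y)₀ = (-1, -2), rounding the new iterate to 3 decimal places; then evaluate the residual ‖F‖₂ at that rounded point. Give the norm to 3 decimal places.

10.208

At (-1, -2): F = (3.73576, -18.000).
Jacobian J = [[-4·x + 5·y + 2·exp(x), 5·x + 2], [10·x·y - y^2, 5·x^2 - 2·x·y - 4·y + 3]].
At the point, J = [[-5.26424, -3.000], [16.000, 12.000]] (det J = -15.17089).
Solving J·Δ = −F gives Δ = (-0.605, 2.306).
Then the next iterate is (x, y)₁ = (-1.605, 0.306).
Re-evaluating at (-1.605, 0.306): F = (-7.59392, 6.82233), so ‖F‖₂ = 10.208.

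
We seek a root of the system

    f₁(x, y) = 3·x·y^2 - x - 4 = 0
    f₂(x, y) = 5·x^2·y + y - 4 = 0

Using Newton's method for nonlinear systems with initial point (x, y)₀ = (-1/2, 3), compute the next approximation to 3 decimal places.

(-0.676, 0.601)

At (-1/2, 3): F = (-17.000, 2.750).
Jacobian J = [[3·y^2 - 1, 6·x·y], [10·x·y, 5·x^2 + 1]].
At the point, J = [[26.000, -9.000], [-15.000, 2.250]] (det J = -76.500).
Solving J·Δ = −F gives Δ = (-0.176, -2.399).
Then the next iterate is (x, y)₁ = (-0.676, 0.601).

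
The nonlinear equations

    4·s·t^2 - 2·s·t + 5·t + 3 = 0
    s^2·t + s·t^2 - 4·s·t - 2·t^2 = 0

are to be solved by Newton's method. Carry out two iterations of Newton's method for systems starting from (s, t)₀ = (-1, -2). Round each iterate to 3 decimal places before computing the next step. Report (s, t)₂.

(0.586, -1.546)

At (-1, -2): F = (-27.000, -22.000).
Jacobian J = [[4·t^2 - 2·t, 8·s·t - 2·s + 5], [2·s·t + t^2 - 4·t, s^2 + 2·s·t - 4·s - 4·t]].
At the point, J = [[20.000, 23.000], [16.000, 17.000]] (det J = -28.000).
Solving J·Δ = −F gives Δ = (1.679, -0.286).
Then the next iterate is (s, t)₁ = (0.679, -2.286).
Round to (0.679, -2.286) and repeat: F = (8.86765, -1.74844), J = [[25.47518, -8.77555], [11.26541, 3.78465]].
Δ = (-0.093, 0.740), so (s, t)₂ = (0.586, -1.546).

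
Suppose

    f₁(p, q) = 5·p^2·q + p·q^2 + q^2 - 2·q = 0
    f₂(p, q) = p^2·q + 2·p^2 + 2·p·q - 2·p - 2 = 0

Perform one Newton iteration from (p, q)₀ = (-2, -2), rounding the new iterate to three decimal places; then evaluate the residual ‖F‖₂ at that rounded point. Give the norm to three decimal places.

13.348

At (-2, -2): F = (-40.000, 10.000).
Jacobian J = [[10·p·q + q^2, 5·p^2 + 2·p·q + 2·q - 2], [2·p·q + 4·p + 2·q - 2, p^2 + 2·p]].
At the point, J = [[44.000, 22.000], [-6.000, 0.000]] (det J = 132.000).
Solving J·Δ = −F gives Δ = (1.667, -1.515).
Then the next iterate is (p, q)₁ = (-0.333, -3.515).
Re-evaluating at (-0.333, -3.515): F = (13.32206, 0.83899), so ‖F‖₂ = 13.348.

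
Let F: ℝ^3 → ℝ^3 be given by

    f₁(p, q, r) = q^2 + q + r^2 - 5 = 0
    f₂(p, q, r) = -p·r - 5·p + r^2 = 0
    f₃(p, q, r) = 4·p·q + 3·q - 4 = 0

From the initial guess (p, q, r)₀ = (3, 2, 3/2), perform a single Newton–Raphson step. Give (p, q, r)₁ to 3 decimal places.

At (3, 2, 3/2): F = (3.250, -17.250, 26.000).
Jacobian J = [[0, 2·q + 1, 2·r], [-r - 5, 0, -p + 2·r], [4·q, 4·p + 3, 0]].
At the point, J = [[0.000, 5.000, 3.000], [-6.500, 0.000, 0.000], [8.000, 15.000, 0.000]] (det J = -292.500).
Solving J·Δ = −F gives Δ = (-2.654, -0.318, -0.553).
Then the next iterate is (p, q, r)₁ = (0.346, 1.682, 0.947).

(0.346, 1.682, 0.947)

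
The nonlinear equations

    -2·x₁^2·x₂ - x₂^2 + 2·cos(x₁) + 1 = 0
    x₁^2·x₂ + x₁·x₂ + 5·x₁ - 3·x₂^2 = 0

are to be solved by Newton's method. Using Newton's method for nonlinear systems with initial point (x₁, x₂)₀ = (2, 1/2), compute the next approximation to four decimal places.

At (2, 1/2): F = (-4.082294, 12.2500).
Jacobian J = [[-4·x₁·x₂ - 2·sin(x₁), -2·x₁^2 - 2·x₂], [2·x₁·x₂ + x₂ + 5, x₁^2 + x₁ - 6·x₂]].
At the point, J = [[-5.818595, -9.0000], [7.5000, 3.0000]] (det J = 50.044215).
Solving J·Δ = −F gives Δ = (-1.9583, 0.8125).
Then the next iterate is (x₁, x₂)₁ = (0.0417, 1.3125).

(0.0417, 1.3125)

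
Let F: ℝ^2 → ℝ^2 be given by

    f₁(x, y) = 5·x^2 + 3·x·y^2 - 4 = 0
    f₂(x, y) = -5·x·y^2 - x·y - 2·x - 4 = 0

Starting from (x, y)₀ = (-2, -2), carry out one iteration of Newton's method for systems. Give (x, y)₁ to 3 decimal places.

(-1.286, -1.429)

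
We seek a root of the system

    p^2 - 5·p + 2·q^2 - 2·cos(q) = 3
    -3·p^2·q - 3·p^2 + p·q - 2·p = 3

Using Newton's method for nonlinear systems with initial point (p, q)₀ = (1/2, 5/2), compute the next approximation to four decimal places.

(-0.0132, 1.5261)

At (1/2, 5/2): F = (8.852287, -5.3750).
Jacobian J = [[2·p - 5, 4·q + 2·sin(q)], [-6·p·q - 6·p + q - 2, -3·p^2 + p]].
At the point, J = [[-4.0000, 11.196944], [-10.0000, -0.2500]] (det J = 112.969443).
Solving J·Δ = −F gives Δ = (-0.5132, -0.9739).
Then the next iterate is (p, q)₁ = (-0.0132, 1.5261).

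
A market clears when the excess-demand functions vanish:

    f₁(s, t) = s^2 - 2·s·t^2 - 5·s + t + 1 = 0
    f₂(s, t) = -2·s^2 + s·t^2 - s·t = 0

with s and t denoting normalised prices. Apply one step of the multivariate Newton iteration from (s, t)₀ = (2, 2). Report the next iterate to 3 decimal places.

(0.792, 1.458)

At (2, 2): F = (-19.000, -4.000).
Jacobian J = [[2·s - 2·t^2 - 5, -4·s·t + 1], [-4·s + t^2 - t, 2·s·t - s]].
At the point, J = [[-9.000, -15.000], [-6.000, 6.000]] (det J = -144.000).
Solving J·Δ = −F gives Δ = (-1.208, -0.542).
Then the next iterate is (s, t)₁ = (0.792, 1.458).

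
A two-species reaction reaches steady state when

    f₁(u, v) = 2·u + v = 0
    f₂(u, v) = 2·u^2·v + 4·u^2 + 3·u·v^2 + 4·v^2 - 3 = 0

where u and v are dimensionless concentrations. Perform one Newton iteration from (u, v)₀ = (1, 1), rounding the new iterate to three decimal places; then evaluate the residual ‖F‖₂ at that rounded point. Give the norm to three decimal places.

At (1, 1): F = (3.000, 10.000).
Jacobian J = [[2, 1], [4·u·v + 8·u + 3·v^2, 2·u^2 + 6·u·v + 8·v]].
At the point, J = [[2.000, 1.000], [15.000, 16.000]] (det J = 17.000).
Solving J·Δ = −F gives Δ = (-2.235, 1.471).
Then the next iterate is (u, v)₁ = (-1.235, 2.471).
Re-evaluating at (-1.235, 2.471): F = (0.001, 12.43979), so ‖F‖₂ = 12.440.

12.440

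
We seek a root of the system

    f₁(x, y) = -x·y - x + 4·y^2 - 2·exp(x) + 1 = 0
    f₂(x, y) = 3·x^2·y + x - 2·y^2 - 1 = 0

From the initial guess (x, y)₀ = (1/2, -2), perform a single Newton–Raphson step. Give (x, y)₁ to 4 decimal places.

(0.1031, -1.0840)

At (1/2, -2): F = (14.202557, -10.0000).
Jacobian J = [[-y - 2·exp(x) - 1, -x + 8·y], [6·x·y + 1, 3·x^2 - 4·y]].
At the point, J = [[-2.297443, -16.5000], [-5.0000, 8.7500]] (det J = -102.602622).
Solving J·Δ = −F gives Δ = (-0.3969, 0.9160).
Then the next iterate is (x, y)₁ = (0.1031, -1.0840).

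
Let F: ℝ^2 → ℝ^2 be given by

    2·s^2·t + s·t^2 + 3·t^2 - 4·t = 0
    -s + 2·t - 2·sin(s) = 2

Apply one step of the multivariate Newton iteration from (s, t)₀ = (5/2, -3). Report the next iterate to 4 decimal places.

At (5/2, -3): F = (24.0000, -11.696944).
Jacobian J = [[4·s·t + t^2, 2·s^2 + 2·s·t + 6·t - 4], [-2·cos(s) - 1, 2]].
At the point, J = [[-21.0000, -24.5000], [0.602287, 2.0000]] (det J = -27.243963).
Solving J·Δ = −F gives Δ = (-8.7570, 8.4856).
Then the next iterate is (s, t)₁ = (-6.2570, 5.4856).

(-6.2570, 5.4856)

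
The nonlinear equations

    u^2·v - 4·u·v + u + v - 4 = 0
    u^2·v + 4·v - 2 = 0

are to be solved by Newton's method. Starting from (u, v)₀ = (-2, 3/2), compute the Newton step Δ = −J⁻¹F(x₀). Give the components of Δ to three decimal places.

At (-2, 3/2): F = (13.500, 10.000).
Jacobian J = [[2·u·v - 4·v + 1, u^2 - 4·u + 1], [2·u·v, u^2 + 4]].
At the point, J = [[-11.000, 13.000], [-6.000, 8.000]] (det J = -10.000).
Solving J·Δ = −F gives Δ = (-2.200, -2.900).

(-2.200, -2.900)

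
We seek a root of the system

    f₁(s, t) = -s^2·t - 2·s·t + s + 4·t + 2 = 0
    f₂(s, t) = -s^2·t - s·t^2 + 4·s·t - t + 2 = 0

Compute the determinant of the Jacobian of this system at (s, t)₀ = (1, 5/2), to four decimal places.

28.2500

J = [[-2·s·t - 2·t + 1, -s^2 - 2·s + 4], [-2·s·t - t^2 + 4·t, -s^2 - 2·s·t + 4·s - 1]].
At the point, J = [[-9.0000, 1.0000], [-1.2500, -3.0000]].
det J = 28.2500.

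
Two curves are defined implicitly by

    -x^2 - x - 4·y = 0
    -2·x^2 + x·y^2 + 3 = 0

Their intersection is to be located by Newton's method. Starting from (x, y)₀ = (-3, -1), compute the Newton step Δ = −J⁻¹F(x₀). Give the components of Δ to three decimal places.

At (-3, -1): F = (-2.000, -18.000).
Jacobian J = [[-2·x - 1, -4], [-4·x + y^2, 2·x·y]].
At the point, J = [[5.000, -4.000], [13.000, 6.000]] (det J = 82.000).
Solving J·Δ = −F gives Δ = (1.024, 0.780).

(1.024, 0.780)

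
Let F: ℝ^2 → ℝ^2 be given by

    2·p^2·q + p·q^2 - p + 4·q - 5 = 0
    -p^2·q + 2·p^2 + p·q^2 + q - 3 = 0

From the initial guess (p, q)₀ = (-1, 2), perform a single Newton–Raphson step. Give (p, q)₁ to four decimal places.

At (-1, 2): F = (4.0000, -5.0000).
Jacobian J = [[4·p·q + q^2 - 1, 2·p^2 + 2·p·q + 4], [-2·p·q + 4·p + q^2, -p^2 + 2·p·q + 1]].
At the point, J = [[-5.0000, 2.0000], [4.0000, -4.0000]] (det J = 12.0000).
Solving J·Δ = −F gives Δ = (0.5000, -0.7500).
Then the next iterate is (p, q)₁ = (-0.5000, 1.2500).

(-0.5000, 1.2500)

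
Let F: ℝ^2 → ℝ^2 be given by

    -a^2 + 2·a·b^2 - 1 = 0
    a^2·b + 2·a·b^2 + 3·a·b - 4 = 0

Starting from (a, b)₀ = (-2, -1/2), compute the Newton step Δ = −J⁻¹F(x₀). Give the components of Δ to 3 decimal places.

(-0.800, 2.400)

At (-2, -1/2): F = (-6.000, -4.000).
Jacobian J = [[-2·a + 2·b^2, 4·a·b], [2·a·b + 2·b^2 + 3·b, a^2 + 4·a·b + 3·a]].
At the point, J = [[4.500, 4.000], [1.000, 2.000]] (det J = 5.000).
Solving J·Δ = −F gives Δ = (-0.800, 2.400).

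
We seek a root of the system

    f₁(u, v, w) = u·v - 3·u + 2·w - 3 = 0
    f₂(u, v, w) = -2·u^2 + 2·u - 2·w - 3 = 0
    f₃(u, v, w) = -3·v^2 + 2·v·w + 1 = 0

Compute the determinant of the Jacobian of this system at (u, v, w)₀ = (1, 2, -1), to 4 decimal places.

92.0000

J = [[v - 3, u, 2], [-4·u + 2, 0, -2], [0, -6·v + 2·w, 2·v]].
At the point, J = [[-1.0000, 1.0000, 2.0000], [-2.0000, 0.0000, -2.0000], [0.0000, -14.0000, 4.0000]].
det J = 92.0000.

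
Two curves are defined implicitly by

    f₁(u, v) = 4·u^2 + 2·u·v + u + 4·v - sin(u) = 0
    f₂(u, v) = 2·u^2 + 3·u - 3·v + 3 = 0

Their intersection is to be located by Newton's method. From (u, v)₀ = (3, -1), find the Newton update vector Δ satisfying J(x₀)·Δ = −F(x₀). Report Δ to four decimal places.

At (3, -1): F = (28.858880, 33.0000).
Jacobian J = [[8·u + 2·v - cos(u) + 1, 2·u + 4], [4·u + 3, -3]].
At the point, J = [[23.989992, 10.0000], [15.0000, -3.0000]] (det J = -221.969977).
Solving J·Δ = −F gives Δ = (-1.8767, 1.6164).

(-1.8767, 1.6164)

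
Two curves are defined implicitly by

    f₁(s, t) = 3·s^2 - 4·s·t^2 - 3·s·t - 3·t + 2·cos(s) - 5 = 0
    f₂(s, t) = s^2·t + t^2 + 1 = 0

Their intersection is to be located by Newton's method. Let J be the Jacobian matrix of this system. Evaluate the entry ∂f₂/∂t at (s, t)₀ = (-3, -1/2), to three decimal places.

8.000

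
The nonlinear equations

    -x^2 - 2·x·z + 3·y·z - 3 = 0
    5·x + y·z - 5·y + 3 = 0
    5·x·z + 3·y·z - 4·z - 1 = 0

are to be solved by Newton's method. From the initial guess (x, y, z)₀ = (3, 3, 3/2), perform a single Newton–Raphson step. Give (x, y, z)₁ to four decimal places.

(1.6366, 2.4891, 0.6762)

At (3, 3, 3/2): F = (-7.5000, 7.5000, 29.0000).
Jacobian J = [[-2·x - 2·z, 3·z, -2·x + 3·y], [5, z - 5, y], [5·z, 3·z, 5·x + 3·y - 4]].
At the point, J = [[-9.0000, 4.5000, 3.0000], [5.0000, -3.5000, 3.0000], [7.5000, 4.5000, 20.0000]] (det J = 549.0000).
Solving J·Δ = −F gives Δ = (-1.3634, -0.5109, -0.8238).
Then the next iterate is (x, y, z)₁ = (1.6366, 2.4891, 0.6762).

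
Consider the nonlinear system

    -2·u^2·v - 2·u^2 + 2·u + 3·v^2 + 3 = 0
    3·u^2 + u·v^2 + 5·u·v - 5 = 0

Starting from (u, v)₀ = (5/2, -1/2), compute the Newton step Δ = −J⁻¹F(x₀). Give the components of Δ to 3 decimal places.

(-0.900, 0.336)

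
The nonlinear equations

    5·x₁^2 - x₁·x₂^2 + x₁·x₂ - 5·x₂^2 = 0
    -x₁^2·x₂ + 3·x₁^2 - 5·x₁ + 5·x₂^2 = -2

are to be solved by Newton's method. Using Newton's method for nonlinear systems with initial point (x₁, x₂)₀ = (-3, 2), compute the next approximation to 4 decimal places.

At (-3, 2): F = (31.0000, 46.0000).
Jacobian J = [[10·x₁ - x₂^2 + x₂, -2·x₁·x₂ + x₁ - 10·x₂], [-2·x₁·x₂ + 6·x₁ - 5, -x₁^2 + 10·x₂]].
At the point, J = [[-32.0000, -11.0000], [-11.0000, 11.0000]] (det J = -473.0000).
Solving J·Δ = −F gives Δ = (1.7907, -2.3911).
Then the next iterate is (x₁, x₂)₁ = (-1.2093, -0.3911).

(-1.2093, -0.3911)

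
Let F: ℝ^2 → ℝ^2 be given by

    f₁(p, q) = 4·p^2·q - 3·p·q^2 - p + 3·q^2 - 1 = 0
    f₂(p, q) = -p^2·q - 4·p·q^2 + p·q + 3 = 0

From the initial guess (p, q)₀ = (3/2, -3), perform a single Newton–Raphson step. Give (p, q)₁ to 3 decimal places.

(1.128, -1.934)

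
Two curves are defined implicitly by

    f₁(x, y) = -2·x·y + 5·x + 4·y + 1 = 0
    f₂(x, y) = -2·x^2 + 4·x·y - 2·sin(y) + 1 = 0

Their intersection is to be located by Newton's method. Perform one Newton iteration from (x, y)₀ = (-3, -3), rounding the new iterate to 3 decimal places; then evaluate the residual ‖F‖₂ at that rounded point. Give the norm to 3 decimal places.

At (-3, -3): F = (-44.000, 19.28224).
Jacobian J = [[-2·y + 5, -2·x + 4], [-4·x + 4·y, 4·x - 2·cos(y)]].
At the point, J = [[11.000, 10.000], [0.000, -10.02002]] (det J = -110.22017).
Solving J·Δ = −F gives Δ = (2.251, 1.924).
Then the next iterate is (x, y)₁ = (-0.749, -1.076).
Re-evaluating at (-0.749, -1.076): F = (-8.66085, 4.86182), so ‖F‖₂ = 9.932.

9.932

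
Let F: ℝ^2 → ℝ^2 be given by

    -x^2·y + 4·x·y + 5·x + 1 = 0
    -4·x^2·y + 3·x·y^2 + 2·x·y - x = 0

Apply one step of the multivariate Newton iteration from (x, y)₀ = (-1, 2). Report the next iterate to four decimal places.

(-0.0927, 2.2848)

At (-1, 2): F = (-14.0000, -23.0000).
Jacobian J = [[-2·x·y + 4·y + 5, -x^2 + 4·x], [-8·x·y + 3·y^2 + 2·y - 1, -4·x^2 + 6·x·y + 2·x]].
At the point, J = [[17.0000, -5.0000], [31.0000, -18.0000]] (det J = -151.0000).
Solving J·Δ = −F gives Δ = (0.9073, 0.2848).
Then the next iterate is (x, y)₁ = (-0.0927, 2.2848).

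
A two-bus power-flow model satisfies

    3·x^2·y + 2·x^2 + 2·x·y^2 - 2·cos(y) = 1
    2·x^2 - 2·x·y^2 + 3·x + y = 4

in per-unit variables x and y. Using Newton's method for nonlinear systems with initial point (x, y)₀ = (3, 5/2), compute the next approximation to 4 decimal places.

(1.6645, 1.9711)

At (3, 5/2): F = (123.602287, -12.0000).
Jacobian J = [[6·x·y + 4·x + 2·y^2, 3·x^2 + 4·x·y + 2·sin(y)], [4·x - 2·y^2 + 3, -4·x·y + 1]].
At the point, J = [[69.5000, 58.196944], [2.5000, -29.0000]] (det J = -2160.992361).
Solving J·Δ = −F gives Δ = (-1.3355, -0.5289).
Then the next iterate is (x, y)₁ = (1.6645, 1.9711).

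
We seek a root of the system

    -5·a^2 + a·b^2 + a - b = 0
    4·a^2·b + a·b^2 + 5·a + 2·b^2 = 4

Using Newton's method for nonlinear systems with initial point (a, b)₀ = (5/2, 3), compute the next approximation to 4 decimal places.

(1.2792, 2.3527)

At (5/2, 3): F = (-9.2500, 124.0000).
Jacobian J = [[-10·a + b^2 + 1, 2·a·b - 1], [8·a·b + b^2 + 5, 4·a^2 + 2·a·b + 4·b]].
At the point, J = [[-15.0000, 14.0000], [74.0000, 52.0000]] (det J = -1816.0000).
Solving J·Δ = −F gives Δ = (-1.2208, -0.6473).
Then the next iterate is (a, b)₁ = (1.2792, 2.3527).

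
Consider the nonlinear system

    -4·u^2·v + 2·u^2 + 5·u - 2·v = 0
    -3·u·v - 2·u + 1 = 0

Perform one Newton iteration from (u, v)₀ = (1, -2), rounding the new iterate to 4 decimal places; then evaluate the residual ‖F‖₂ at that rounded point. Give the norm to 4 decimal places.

5.9925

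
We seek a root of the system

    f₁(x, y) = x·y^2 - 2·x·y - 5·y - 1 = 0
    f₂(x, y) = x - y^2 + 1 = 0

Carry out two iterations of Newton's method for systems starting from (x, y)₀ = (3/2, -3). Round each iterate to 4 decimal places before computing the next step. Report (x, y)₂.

(-0.3694, -1.0543)

At (3/2, -3): F = (36.5000, -6.5000).
Jacobian J = [[y^2 - 2·y, 2·x·y - 2·x - 5], [1, -2·y]].
At the point, J = [[15.0000, -17.0000], [1.0000, 6.0000]] (det J = 107.0000).
Solving J·Δ = −F gives Δ = (-1.0140, 1.2523).
Then the next iterate is (x, y)₁ = (0.4860, -1.7477).
Round to (0.4860, -1.7477) and repeat: F = (10.921730, -1.568455), J = [[6.549855, -7.670764], [1.0000, 3.4954]].
Δ = (-0.8554, 0.6934), so (x, y)₂ = (-0.3694, -1.0543).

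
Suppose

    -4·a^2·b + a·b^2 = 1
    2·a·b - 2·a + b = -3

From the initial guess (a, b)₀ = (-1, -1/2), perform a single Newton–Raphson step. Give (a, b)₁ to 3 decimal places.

At (-1, -1/2): F = (0.750, 5.500).
Jacobian J = [[-8·a·b + b^2, -4·a^2 + 2·a·b], [2·b - 2, 2·a + 1]].
At the point, J = [[-3.750, -3.000], [-3.000, -1.000]] (det J = -5.250).
Solving J·Δ = −F gives Δ = (3.000, -3.500).
Then the next iterate is (a, b)₁ = (2.000, -4.000).

(2.000, -4.000)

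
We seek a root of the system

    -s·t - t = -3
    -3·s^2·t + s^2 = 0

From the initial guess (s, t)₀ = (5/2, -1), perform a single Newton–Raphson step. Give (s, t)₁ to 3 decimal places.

(3.171, 1.049)

At (5/2, -1): F = (6.500, 25.000).
Jacobian J = [[-t, -s - 1], [-6·s·t + 2·s, -3·s^2]].
At the point, J = [[1.000, -3.500], [20.000, -18.750]] (det J = 51.250).
Solving J·Δ = −F gives Δ = (0.671, 2.049).
Then the next iterate is (s, t)₁ = (3.171, 1.049).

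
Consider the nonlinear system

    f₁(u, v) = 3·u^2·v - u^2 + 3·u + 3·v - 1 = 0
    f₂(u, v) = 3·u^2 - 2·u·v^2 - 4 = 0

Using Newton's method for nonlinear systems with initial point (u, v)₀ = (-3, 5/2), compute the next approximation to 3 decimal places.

At (-3, 5/2): F = (56.000, 60.500).
Jacobian J = [[6·u·v - 2·u + 3, 3·u^2 + 3], [6·u - 2·v^2, -4·u·v]].
At the point, J = [[-36.000, 30.000], [-30.500, 30.000]] (det J = -165.000).
Solving J·Δ = −F gives Δ = (-0.818, -2.848).
Then the next iterate is (u, v)₁ = (-3.818, -0.348).

(-3.818, -0.348)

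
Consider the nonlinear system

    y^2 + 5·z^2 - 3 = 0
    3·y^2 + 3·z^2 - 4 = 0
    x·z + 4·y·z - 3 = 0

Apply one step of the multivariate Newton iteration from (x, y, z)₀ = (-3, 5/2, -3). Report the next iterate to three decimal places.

(-3.395, 1.433, -1.569)

At (-3, 5/2, -3): F = (48.250, 41.750, -24.000).
Jacobian J = [[0, 2·y, 10·z], [0, 6·y, 6·z], [z, 4·z, x + 4·y]].
At the point, J = [[0.000, 5.000, -30.000], [0.000, 15.000, -18.000], [-3.000, -12.000, 7.000]] (det J = -1080.000).
Solving J·Δ = −F gives Δ = (-0.395, -1.067, 1.431).
Then the next iterate is (x, y, z)₁ = (-3.395, 1.433, -1.569).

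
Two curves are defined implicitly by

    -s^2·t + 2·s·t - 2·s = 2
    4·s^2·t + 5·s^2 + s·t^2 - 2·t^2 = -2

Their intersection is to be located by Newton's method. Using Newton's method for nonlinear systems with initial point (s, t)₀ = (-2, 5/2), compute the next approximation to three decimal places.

At (-2, 5/2): F = (-18.000, 37.000).
Jacobian J = [[-2·s·t + 2·t - 2, -s^2 + 2·s], [8·s·t + 10·s + t^2, 4·s^2 + 2·s·t - 4·t]].
At the point, J = [[13.000, -8.000], [-53.750, -4.000]] (det J = -482.000).
Solving J·Δ = −F gives Δ = (0.763, -1.009).
Then the next iterate is (s, t)₁ = (-1.237, 1.491).

(-1.237, 1.491)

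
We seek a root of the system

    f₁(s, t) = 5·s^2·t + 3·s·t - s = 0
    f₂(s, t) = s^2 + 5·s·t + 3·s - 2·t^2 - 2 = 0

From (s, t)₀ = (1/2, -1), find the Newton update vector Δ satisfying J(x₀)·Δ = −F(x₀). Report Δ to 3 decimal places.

(-0.145, 0.709)

At (1/2, -1): F = (-3.250, -4.750).
Jacobian J = [[10·s·t + 3·t - 1, 5·s^2 + 3·s], [2·s + 5·t + 3, 5·s - 4·t]].
At the point, J = [[-9.000, 2.750], [-1.000, 6.500]] (det J = -55.750).
Solving J·Δ = −F gives Δ = (-0.145, 0.709).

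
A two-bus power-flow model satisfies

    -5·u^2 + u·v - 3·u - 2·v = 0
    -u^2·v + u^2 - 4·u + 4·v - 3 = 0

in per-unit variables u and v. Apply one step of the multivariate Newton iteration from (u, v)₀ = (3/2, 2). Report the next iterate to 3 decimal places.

(0.518, -0.071)

At (3/2, 2): F = (-16.750, -3.250).
Jacobian J = [[-10·u + v - 3, u - 2], [-2·u·v + 2·u - 4, -u^2 + 4]].
At the point, J = [[-16.000, -0.500], [-7.000, 1.750]] (det J = -31.500).
Solving J·Δ = −F gives Δ = (-0.982, -2.071).
Then the next iterate is (u, v)₁ = (0.518, -0.071).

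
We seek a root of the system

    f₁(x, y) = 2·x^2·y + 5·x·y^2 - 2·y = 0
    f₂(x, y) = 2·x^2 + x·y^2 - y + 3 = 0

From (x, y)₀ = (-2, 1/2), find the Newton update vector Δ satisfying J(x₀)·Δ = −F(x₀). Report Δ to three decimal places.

(1.692, -1.038)

At (-2, 1/2): F = (0.500, 10.000).
Jacobian J = [[4·x·y + 5·y^2, 2·x^2 + 10·x·y - 2], [4·x + y^2, 2·x·y - 1]].
At the point, J = [[-2.750, -4.000], [-7.750, -3.000]] (det J = -22.750).
Solving J·Δ = −F gives Δ = (1.692, -1.038).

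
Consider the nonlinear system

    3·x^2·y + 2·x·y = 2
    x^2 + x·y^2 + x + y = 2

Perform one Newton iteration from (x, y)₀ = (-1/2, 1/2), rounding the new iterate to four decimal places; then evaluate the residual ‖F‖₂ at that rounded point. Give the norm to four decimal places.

1810.3744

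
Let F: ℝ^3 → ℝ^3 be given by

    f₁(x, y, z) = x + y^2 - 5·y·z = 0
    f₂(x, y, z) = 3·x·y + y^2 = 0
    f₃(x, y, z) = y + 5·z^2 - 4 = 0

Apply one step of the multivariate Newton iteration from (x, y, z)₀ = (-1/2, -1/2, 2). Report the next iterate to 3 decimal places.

At (-1/2, -1/2, 2): F = (4.750, 1.000, 15.500).
Jacobian J = [[1, 2·y - 5·z, -5·y], [3·y, 3·x + 2·y, 0], [0, 1, 10·z]].
At the point, J = [[1.000, -11.000, 2.500], [-1.500, -2.500, 0.000], [0.000, 1.000, 20.000]] (det J = -383.750).
Solving J·Δ = −F gives Δ = (0.213, 0.272, -0.789).
Then the next iterate is (x, y, z)₁ = (-0.287, -0.228, 1.211).

(-0.287, -0.228, 1.211)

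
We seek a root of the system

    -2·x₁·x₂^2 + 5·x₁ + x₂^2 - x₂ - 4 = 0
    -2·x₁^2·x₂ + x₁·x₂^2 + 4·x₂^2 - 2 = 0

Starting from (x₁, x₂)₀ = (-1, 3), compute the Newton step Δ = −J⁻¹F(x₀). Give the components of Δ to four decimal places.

(-0.1469, -0.9947)

At (-1, 3): F = (15.0000, 19.0000).
Jacobian J = [[-2·x₂^2 + 5, -4·x₁·x₂ + 2·x₂ - 1], [-4·x₁·x₂ + x₂^2, -2·x₁^2 + 2·x₁·x₂ + 8·x₂]].
At the point, J = [[-13.0000, 17.0000], [21.0000, 16.0000]] (det J = -565.0000).
Solving J·Δ = −F gives Δ = (-0.1469, -0.9947).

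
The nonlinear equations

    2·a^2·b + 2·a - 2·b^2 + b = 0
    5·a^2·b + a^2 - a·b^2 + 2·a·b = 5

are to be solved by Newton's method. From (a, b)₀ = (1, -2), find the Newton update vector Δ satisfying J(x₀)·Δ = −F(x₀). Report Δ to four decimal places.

(-0.5000, 0.8182)

At (1, -2): F = (-12.0000, -22.0000).
Jacobian J = [[4·a·b + 2, 2·a^2 - 4·b + 1], [10·a·b + 2·a - b^2 + 2·b, 5·a^2 - 2·a·b + 2·a]].
At the point, J = [[-6.0000, 11.0000], [-26.0000, 11.0000]] (det J = 220.0000).
Solving J·Δ = −F gives Δ = (-0.5000, 0.8182).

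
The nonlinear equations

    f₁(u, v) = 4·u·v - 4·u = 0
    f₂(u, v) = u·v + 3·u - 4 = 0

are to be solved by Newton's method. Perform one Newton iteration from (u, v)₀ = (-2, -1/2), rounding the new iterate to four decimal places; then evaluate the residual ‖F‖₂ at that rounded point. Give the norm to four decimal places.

9.2770

At (-2, -1/2): F = (12.0000, -9.0000).
Jacobian J = [[4·v - 4, 4·u], [v + 3, u]].
At the point, J = [[-6.0000, -8.0000], [2.5000, -2.0000]] (det J = 32.0000).
Solving J·Δ = −F gives Δ = (3.0000, -0.7500).
Then the next iterate is (u, v)₁ = (1.0000, -1.2500).
Re-evaluating at (1.0000, -1.2500): F = (-9.0000, -2.2500), so ‖F‖₂ = 9.2770.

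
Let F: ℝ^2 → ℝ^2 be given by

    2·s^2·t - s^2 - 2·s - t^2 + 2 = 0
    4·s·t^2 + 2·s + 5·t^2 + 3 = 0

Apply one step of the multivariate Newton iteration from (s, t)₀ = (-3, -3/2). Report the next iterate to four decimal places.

At (-3, -3/2): F = (-30.2500, -18.7500).
Jacobian J = [[4·s·t - 2·s - 2, 2·s^2 - 2·t], [4·t^2 + 2, 8·s·t + 10·t]].
At the point, J = [[22.0000, 21.0000], [11.0000, 21.0000]] (det J = 231.0000).
Solving J·Δ = −F gives Δ = (1.0455, 0.3452).
Then the next iterate is (s, t)₁ = (-1.9545, -1.1548).

(-1.9545, -1.1548)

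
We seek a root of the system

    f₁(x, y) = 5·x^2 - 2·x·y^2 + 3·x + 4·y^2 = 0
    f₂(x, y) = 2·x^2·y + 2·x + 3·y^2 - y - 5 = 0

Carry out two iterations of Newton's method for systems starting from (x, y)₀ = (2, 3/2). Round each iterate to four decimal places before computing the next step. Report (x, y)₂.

(3.2709, -0.3641)

At (2, 3/2): F = (26.0000, 16.2500).
Jacobian J = [[10·x - 2·y^2 + 3, -4·x·y + 8·y], [4·x·y + 2, 2·x^2 + 6·y - 1]].
At the point, J = [[18.5000, 0.0000], [14.0000, 16.0000]] (det J = 296.0000).
Solving J·Δ = −F gives Δ = (-1.4054, 0.2141).
Then the next iterate is (x, y)₁ = (0.5946, 1.7141).
Round to (0.5946, 1.7141) and repeat: F = (11.810066, 4.501554), J = [[3.069722, 9.635985], [6.076815, 9.991698]].
Δ = (2.6763, -2.0782), so (x, y)₂ = (3.2709, -0.3641).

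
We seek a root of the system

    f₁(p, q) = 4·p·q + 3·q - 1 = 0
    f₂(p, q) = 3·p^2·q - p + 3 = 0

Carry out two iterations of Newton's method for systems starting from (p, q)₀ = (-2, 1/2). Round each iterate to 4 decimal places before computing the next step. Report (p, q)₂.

At (-2, 1/2): F = (-3.5000, 11.0000).
Jacobian J = [[4·q, 4·p + 3], [6·p·q - 1, 3·p^2]].
At the point, J = [[2.0000, -5.0000], [-7.0000, 12.0000]] (det J = -11.0000).
Solving J·Δ = −F gives Δ = (1.1818, -0.2273).
Then the next iterate is (p, q)₁ = (-0.8182, 0.2727).
Round to (-0.8182, 0.2727) and repeat: F = (-1.074393, 4.365878), J = [[1.0908, -0.2728], [-2.338739, 2.008354]].
Δ = (0.6226, -1.4488), so (p, q)₂ = (-0.1956, -1.1761).

(-0.1956, -1.1761)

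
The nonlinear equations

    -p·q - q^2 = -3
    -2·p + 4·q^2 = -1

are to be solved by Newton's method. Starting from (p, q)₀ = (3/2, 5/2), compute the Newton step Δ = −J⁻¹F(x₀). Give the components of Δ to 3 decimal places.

(0.151, -1.135)

At (3/2, 5/2): F = (-7.000, 23.000).
Jacobian J = [[-q, -p - 2·q], [-2, 8·q]].
At the point, J = [[-2.500, -6.500], [-2.000, 20.000]] (det J = -63.000).
Solving J·Δ = −F gives Δ = (0.151, -1.135).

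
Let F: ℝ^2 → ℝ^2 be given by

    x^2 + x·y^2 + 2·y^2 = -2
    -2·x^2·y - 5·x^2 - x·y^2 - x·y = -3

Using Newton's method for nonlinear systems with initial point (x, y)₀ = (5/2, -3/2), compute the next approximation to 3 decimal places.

(1.039, -0.923)

At (5/2, -3/2): F = (18.375, -11.375).
Jacobian J = [[2·x + y^2, 2·x·y + 4·y], [-4·x·y - 10·x - y^2 - y, -2·x^2 - 2·x·y - x]].
At the point, J = [[7.250, -13.500], [-10.750, -7.500]] (det J = -199.500).
Solving J·Δ = −F gives Δ = (-1.461, 0.577).
Then the next iterate is (x, y)₁ = (1.039, -0.923).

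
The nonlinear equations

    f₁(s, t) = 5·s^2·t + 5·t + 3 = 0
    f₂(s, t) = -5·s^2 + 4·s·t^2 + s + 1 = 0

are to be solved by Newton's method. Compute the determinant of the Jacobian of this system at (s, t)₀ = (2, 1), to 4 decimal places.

695.0000

J = [[10·s·t, 5·s^2 + 5], [-10·s + 4·t^2 + 1, 8·s·t]].
At the point, J = [[20.0000, 25.0000], [-15.0000, 16.0000]].
det J = 695.0000.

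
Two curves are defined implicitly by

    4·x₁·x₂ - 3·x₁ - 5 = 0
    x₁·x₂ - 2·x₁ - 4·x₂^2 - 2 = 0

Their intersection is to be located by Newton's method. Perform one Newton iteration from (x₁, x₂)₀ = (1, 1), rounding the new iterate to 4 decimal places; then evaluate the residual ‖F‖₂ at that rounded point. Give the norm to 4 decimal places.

At (1, 1): F = (-4.0000, -7.0000).
Jacobian J = [[4·x₂ - 3, 4·x₁], [x₂ - 2, x₁ - 8·x₂]].
At the point, J = [[1.0000, 4.0000], [-1.0000, -7.0000]] (det J = -3.0000).
Solving J·Δ = −F gives Δ = (18.6667, -3.6667).
Then the next iterate is (x₁, x₂)₁ = (19.6667, -2.6667).
Re-evaluating at (19.6667, -2.6667): F = (-273.780856, -122.223744), so ‖F‖₂ = 299.8243.

299.8243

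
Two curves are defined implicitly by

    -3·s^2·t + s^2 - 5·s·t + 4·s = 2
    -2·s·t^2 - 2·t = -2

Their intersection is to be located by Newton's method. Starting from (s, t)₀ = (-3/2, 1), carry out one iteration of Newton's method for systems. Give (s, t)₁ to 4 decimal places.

At (-3/2, 1): F = (-5.0000, 3.0000).
Jacobian J = [[-6·s·t + 2·s - 5·t + 4, -3·s^2 - 5·s], [-2·t^2, -4·s·t - 2]].
At the point, J = [[5.0000, 0.7500], [-2.0000, 4.0000]] (det J = 21.5000).
Solving J·Δ = −F gives Δ = (1.0349, -0.2326).
Then the next iterate is (s, t)₁ = (-0.4651, 0.7674).

(-0.4651, 0.7674)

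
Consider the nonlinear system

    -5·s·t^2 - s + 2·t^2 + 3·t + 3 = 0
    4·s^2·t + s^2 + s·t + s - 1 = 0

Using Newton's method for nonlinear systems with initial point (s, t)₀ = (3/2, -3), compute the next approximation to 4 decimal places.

At (3/2, -3): F = (-57.0000, -28.7500).
Jacobian J = [[-5·t^2 - 1, -10·s·t + 4·t + 3], [8·s·t + 2·s + t + 1, 4·s^2 + s]].
At the point, J = [[-46.0000, 36.0000], [-35.0000, 10.5000]] (det J = 777.0000).
Solving J·Δ = −F gives Δ = (-0.5618, 0.8655).
Then the next iterate is (s, t)₁ = (0.9382, -2.1345).

(0.9382, -2.1345)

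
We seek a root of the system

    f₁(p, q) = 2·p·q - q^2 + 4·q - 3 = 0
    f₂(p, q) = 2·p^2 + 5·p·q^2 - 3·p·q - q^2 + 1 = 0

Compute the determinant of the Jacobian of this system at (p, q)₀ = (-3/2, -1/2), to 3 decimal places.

-6.500

J = [[2·q, 2·p - 2·q + 4], [4·p + 5·q^2 - 3·q, 10·p·q - 3·p - 2·q]].
At the point, J = [[-1.000, 2.000], [-3.250, 13.000]].
det J = -6.500.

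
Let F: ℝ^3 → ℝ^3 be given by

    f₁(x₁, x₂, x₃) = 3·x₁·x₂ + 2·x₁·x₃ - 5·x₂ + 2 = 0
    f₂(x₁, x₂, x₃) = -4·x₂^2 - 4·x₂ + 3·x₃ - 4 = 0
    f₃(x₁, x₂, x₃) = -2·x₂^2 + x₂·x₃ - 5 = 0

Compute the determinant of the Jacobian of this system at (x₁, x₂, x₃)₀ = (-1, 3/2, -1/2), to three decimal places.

J = [[3·x₂ + 2·x₃, 3·x₁ - 5, 2·x₁], [0, -8·x₂ - 4, 3], [0, -4·x₂ + x₃, x₂]].
At the point, J = [[3.500, -8.000, -2.000], [0.000, -16.000, 3.000], [0.000, -6.500, 1.500]].
det J = -15.750.

-15.750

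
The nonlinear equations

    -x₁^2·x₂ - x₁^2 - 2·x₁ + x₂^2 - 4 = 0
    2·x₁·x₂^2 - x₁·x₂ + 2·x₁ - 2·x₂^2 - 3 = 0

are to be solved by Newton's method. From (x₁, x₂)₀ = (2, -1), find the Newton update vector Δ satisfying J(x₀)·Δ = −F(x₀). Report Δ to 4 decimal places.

(-1.7143, -0.5952)

At (2, -1): F = (-7.0000, 5.0000).
Jacobian J = [[-2·x₁·x₂ - 2·x₁ - 2, -x₁^2 + 2·x₂], [2·x₂^2 - x₂ + 2, 4·x₁·x₂ - x₁ - 4·x₂]].
At the point, J = [[-2.0000, -6.0000], [5.0000, -6.0000]] (det J = 42.0000).
Solving J·Δ = −F gives Δ = (-1.7143, -0.5952).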